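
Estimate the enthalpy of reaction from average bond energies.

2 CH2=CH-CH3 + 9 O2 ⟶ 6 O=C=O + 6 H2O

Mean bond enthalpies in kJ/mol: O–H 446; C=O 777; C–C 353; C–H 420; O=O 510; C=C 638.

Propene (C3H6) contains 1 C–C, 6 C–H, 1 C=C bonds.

ΔH ≈ −3064 kJ

Bonds broken (reactants):
  C–C: 2 × 353 = 706
  C–H: 12 × 420 = 5040
  C=C: 2 × 638 = 1276
  O=O: 9 × 510 = 4590
  Σ(broken) = 11612 kJ
Bonds formed (products):
  C=O: 12 × 777 = 9324
  O–H: 12 × 446 = 5352
  Σ(formed) = 14676 kJ
ΔH = Σ(broken) − Σ(formed) = 11612 − 14676 = −3064 kJ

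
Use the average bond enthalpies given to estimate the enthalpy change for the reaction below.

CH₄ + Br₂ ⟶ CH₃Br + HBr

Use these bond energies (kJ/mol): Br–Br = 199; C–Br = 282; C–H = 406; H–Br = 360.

ΔH ≈ −37 kJ

Bonds broken (reactants):
  Br–Br: 1 × 199 = 199
  C–H: 4 × 406 = 1624
  Σ(broken) = 1823 kJ
Bonds formed (products):
  C–Br: 1 × 282 = 282
  C–H: 3 × 406 = 1218
  H–Br: 1 × 360 = 360
  Σ(formed) = 1860 kJ
ΔH = Σ(broken) − Σ(formed) = 1823 − 1860 = −37 kJ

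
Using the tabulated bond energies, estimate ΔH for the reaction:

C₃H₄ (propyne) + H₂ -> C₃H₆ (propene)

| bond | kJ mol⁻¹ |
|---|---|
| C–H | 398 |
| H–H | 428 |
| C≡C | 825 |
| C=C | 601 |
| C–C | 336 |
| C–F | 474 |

ΔH ≈ −144 kJ

Bonds broken (reactants):
  C≡C: 1 × 825 = 825
  C–C: 1 × 336 = 336
  C–H: 4 × 398 = 1592
  H–H: 1 × 428 = 428
  Σ(broken) = 3181 kJ
Bonds formed (products):
  C–C: 1 × 336 = 336
  C–H: 6 × 398 = 2388
  C=C: 1 × 601 = 601
  Σ(formed) = 3325 kJ
ΔH = Σ(broken) − Σ(formed) = 3181 − 3325 = −144 kJ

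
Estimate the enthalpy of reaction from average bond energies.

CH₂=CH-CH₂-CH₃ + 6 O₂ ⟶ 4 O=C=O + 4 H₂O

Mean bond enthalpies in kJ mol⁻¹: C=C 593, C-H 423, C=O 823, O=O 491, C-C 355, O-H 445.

ΔH ≈ −2511 kJ

Bonds broken (reactants):
  C-C: 2 × 355 = 710
  C-H: 8 × 423 = 3384
  C=C: 1 × 593 = 593
  O=O: 6 × 491 = 2946
  Σ(broken) = 7633 kJ
Bonds formed (products):
  C=O: 8 × 823 = 6584
  O-H: 8 × 445 = 3560
  Σ(formed) = 10144 kJ
ΔH = Σ(broken) − Σ(formed) = 7633 − 10144 = −2511 kJ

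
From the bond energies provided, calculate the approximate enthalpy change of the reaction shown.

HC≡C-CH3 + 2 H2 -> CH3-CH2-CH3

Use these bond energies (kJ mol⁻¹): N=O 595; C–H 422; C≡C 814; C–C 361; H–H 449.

Bonds broken (reactants):
  C≡C: 1 × 814 = 814
  C–C: 1 × 361 = 361
  C–H: 4 × 422 = 1688
  H–H: 2 × 449 = 898
  Σ(broken) = 3761 kJ
Bonds formed (products):
  C–C: 2 × 361 = 722
  C–H: 8 × 422 = 3376
  Σ(formed) = 4098 kJ
ΔH = Σ(broken) − Σ(formed) = 3761 − 4098 = −337 kJ

ΔH ≈ −337 kJ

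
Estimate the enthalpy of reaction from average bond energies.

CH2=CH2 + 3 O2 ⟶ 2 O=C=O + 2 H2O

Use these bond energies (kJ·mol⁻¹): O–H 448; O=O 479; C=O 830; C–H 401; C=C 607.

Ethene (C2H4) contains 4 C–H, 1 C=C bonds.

Bonds broken (reactants):
  C–H: 4 × 401 = 1604
  C=C: 1 × 607 = 607
  O=O: 3 × 479 = 1437
  Σ(broken) = 3648 kJ
Bonds formed (products):
  C=O: 4 × 830 = 3320
  O–H: 4 × 448 = 1792
  Σ(formed) = 5112 kJ
ΔH = Σ(broken) − Σ(formed) = 3648 − 5112 = −1464 kJ

ΔH ≈ −1464 kJ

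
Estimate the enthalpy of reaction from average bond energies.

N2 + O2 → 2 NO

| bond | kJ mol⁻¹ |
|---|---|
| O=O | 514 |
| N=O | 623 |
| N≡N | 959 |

ΔH ≈ +227 kJ

Bonds broken (reactants):
  N≡N: 1 × 959 = 959
  O=O: 1 × 514 = 514
  Σ(broken) = 1473 kJ
Bonds formed (products):
  N=O: 2 × 623 = 1246
  Σ(formed) = 1246 kJ
ΔH = Σ(broken) − Σ(formed) = 1473 − 1246 = +227 kJ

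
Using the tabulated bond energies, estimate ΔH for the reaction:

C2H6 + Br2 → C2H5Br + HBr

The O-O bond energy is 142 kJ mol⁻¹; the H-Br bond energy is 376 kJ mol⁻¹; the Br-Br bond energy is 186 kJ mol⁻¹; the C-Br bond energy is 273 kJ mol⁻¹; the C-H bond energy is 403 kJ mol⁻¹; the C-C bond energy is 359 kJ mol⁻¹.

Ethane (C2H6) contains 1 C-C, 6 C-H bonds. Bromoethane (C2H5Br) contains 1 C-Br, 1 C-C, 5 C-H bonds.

ΔH ≈ −60 kJ

Bonds broken (reactants):
  Br-Br: 1 × 186 = 186
  C-C: 1 × 359 = 359
  C-H: 6 × 403 = 2418
  Σ(broken) = 2963 kJ
Bonds formed (products):
  C-Br: 1 × 273 = 273
  C-C: 1 × 359 = 359
  C-H: 5 × 403 = 2015
  H-Br: 1 × 376 = 376
  Σ(formed) = 3023 kJ
ΔH = Σ(broken) − Σ(formed) = 2963 − 3023 = −60 kJ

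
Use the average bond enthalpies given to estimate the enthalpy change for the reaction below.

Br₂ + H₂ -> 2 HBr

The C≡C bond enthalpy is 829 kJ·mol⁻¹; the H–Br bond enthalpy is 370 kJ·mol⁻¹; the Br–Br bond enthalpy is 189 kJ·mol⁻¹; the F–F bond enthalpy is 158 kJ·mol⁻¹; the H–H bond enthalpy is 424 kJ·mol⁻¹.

ΔH ≈ −127 kJ

Bonds broken (reactants):
  Br–Br: 1 × 189 = 189
  H–H: 1 × 424 = 424
  Σ(broken) = 613 kJ
Bonds formed (products):
  H–Br: 2 × 370 = 740
  Σ(formed) = 740 kJ
ΔH = Σ(broken) − Σ(formed) = 613 − 740 = −127 kJ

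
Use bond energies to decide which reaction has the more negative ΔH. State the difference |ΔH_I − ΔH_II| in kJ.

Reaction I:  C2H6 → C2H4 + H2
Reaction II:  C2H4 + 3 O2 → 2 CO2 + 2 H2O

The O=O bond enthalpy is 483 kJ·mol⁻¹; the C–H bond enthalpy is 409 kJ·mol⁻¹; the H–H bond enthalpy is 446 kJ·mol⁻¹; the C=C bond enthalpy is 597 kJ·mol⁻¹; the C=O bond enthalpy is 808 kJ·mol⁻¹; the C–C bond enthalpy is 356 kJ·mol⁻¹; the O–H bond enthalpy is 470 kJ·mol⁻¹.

Reaction II, by 1561 kJ

Reaction I:
  Bonds broken (reactants):
    C–C: 1 × 356 = 356
    C–H: 6 × 409 = 2454
    Σ(broken) = 2810 kJ
  Bonds formed (products):
    C–H: 4 × 409 = 1636
    C=C: 1 × 597 = 597
    H–H: 1 × 446 = 446
    Σ(formed) = 2679 kJ
  ΔH_I = 2810 − 2679 = +131 kJ
Reaction II:
  Bonds broken (reactants):
    C–H: 4 × 409 = 1636
    C=C: 1 × 597 = 597
    O=O: 3 × 483 = 1449
    Σ(broken) = 3682 kJ
  Bonds formed (products):
    C=O: 4 × 808 = 3232
    O–H: 4 × 470 = 1880
    Σ(formed) = 5112 kJ
  ΔH_II = 3682 − 5112 = −1430 kJ
ΔH_I − ΔH_II = +1561 kJ, so reaction II has the more negative ΔH; |ΔH_I − ΔH_II| = 1561 kJ.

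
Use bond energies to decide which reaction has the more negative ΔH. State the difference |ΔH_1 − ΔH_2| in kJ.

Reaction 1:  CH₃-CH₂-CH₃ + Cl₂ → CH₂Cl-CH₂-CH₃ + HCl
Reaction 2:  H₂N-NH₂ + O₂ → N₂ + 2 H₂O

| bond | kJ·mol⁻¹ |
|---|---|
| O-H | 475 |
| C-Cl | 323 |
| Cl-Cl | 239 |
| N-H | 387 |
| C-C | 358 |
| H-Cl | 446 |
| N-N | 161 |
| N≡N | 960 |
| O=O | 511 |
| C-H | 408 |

Reaction 2, by 518 kJ

Reaction 1:
  Bonds broken (reactants):
    C-C: 2 × 358 = 716
    C-H: 8 × 408 = 3264
    Cl-Cl: 1 × 239 = 239
    Σ(broken) = 4219 kJ
  Bonds formed (products):
    C-C: 2 × 358 = 716
    C-Cl: 1 × 323 = 323
    C-H: 7 × 408 = 2856
    H-Cl: 1 × 446 = 446
    Σ(formed) = 4341 kJ
  ΔH_1 = 4219 − 4341 = −122 kJ
Reaction 2:
  Bonds broken (reactants):
    N-H: 4 × 387 = 1548
    N-N: 1 × 161 = 161
    O=O: 1 × 511 = 511
    Σ(broken) = 2220 kJ
  Bonds formed (products):
    N≡N: 1 × 960 = 960
    O-H: 4 × 475 = 1900
    Σ(formed) = 2860 kJ
  ΔH_2 = 2220 − 2860 = −640 kJ
ΔH_1 − ΔH_2 = +518 kJ, so reaction 2 has the more negative ΔH; |ΔH_1 − ΔH_2| = 518 kJ.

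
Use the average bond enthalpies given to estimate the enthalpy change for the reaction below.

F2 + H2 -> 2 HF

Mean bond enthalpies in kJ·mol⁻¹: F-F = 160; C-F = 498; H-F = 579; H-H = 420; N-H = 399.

ΔH ≈ −578 kJ

Bonds broken (reactants):
  F-F: 1 × 160 = 160
  H-H: 1 × 420 = 420
  Σ(broken) = 580 kJ
Bonds formed (products):
  H-F: 2 × 579 = 1158
  Σ(formed) = 1158 kJ
ΔH = Σ(broken) − Σ(formed) = 580 − 1158 = −578 kJ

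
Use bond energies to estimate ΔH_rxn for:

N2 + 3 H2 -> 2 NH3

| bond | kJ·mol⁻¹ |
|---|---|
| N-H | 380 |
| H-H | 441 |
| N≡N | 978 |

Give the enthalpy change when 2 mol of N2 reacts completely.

ΔH = +42 kJ

Bonds broken (reactants):
  H-H: 3 × 441 = 1323
  N≡N: 1 × 978 = 978
  Σ(broken) = 2301 kJ
Bonds formed (products):
  N-H: 6 × 380 = 2280
  Σ(formed) = 2280 kJ
ΔH = Σ(broken) − Σ(formed) = 2301 − 2280 = +21 kJ
For 2× the reaction as written: 2 × (+21) = +42 kJ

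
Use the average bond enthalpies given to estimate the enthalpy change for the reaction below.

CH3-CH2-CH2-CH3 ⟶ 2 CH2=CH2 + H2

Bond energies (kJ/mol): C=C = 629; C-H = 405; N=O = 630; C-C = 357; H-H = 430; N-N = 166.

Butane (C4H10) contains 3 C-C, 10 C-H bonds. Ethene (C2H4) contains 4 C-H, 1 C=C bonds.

ΔH ≈ +193 kJ

Bonds broken (reactants):
  C-C: 3 × 357 = 1071
  C-H: 10 × 405 = 4050
  Σ(broken) = 5121 kJ
Bonds formed (products):
  C-H: 8 × 405 = 3240
  C=C: 2 × 629 = 1258
  H-H: 1 × 430 = 430
  Σ(formed) = 4928 kJ
ΔH = Σ(broken) − Σ(formed) = 5121 − 4928 = +193 kJ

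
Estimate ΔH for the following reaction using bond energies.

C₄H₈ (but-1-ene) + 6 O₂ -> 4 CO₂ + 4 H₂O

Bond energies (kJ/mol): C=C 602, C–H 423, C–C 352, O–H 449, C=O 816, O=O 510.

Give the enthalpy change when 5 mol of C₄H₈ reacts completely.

ΔH = −11850 kJ

Bonds broken (reactants):
  C–C: 2 × 352 = 704
  C–H: 8 × 423 = 3384
  C=C: 1 × 602 = 602
  O=O: 6 × 510 = 3060
  Σ(broken) = 7750 kJ
Bonds formed (products):
  C=O: 8 × 816 = 6528
  O–H: 8 × 449 = 3592
  Σ(formed) = 10120 kJ
ΔH = Σ(broken) − Σ(formed) = 7750 − 10120 = −2370 kJ
For 5× the reaction as written: 5 × (−2370) = −11850 kJ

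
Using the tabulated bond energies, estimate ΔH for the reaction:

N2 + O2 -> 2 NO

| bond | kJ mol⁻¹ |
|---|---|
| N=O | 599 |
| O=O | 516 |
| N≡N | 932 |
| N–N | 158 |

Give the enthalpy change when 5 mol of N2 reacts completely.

ΔH = +1250 kJ

Bonds broken (reactants):
  N≡N: 1 × 932 = 932
  O=O: 1 × 516 = 516
  Σ(broken) = 1448 kJ
Bonds formed (products):
  N=O: 2 × 599 = 1198
  Σ(formed) = 1198 kJ
ΔH = Σ(broken) − Σ(formed) = 1448 − 1198 = +250 kJ
For 5× the reaction as written: 5 × (+250) = +1250 kJ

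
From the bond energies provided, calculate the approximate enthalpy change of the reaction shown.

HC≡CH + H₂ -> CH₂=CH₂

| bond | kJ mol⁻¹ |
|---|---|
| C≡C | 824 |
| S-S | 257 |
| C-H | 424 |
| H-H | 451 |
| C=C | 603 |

Bonds broken (reactants):
  C≡C: 1 × 824 = 824
  C-H: 2 × 424 = 848
  H-H: 1 × 451 = 451
  Σ(broken) = 2123 kJ
Bonds formed (products):
  C-H: 4 × 424 = 1696
  C=C: 1 × 603 = 603
  Σ(formed) = 2299 kJ
ΔH = Σ(broken) − Σ(formed) = 2123 − 2299 = −176 kJ

ΔH ≈ −176 kJ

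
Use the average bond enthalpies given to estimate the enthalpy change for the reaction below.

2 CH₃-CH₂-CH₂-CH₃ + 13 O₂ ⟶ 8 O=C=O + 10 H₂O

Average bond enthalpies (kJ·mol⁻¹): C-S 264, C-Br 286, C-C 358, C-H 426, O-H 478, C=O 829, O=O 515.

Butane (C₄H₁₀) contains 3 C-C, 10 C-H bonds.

Bonds broken (reactants):
  C-C: 6 × 358 = 2148
  C-H: 20 × 426 = 8520
  O=O: 13 × 515 = 6695
  Σ(broken) = 17363 kJ
Bonds formed (products):
  C=O: 16 × 829 = 13264
  O-H: 20 × 478 = 9560
  Σ(formed) = 22824 kJ
ΔH = Σ(broken) − Σ(formed) = 17363 − 22824 = −5461 kJ

ΔH ≈ −5461 kJ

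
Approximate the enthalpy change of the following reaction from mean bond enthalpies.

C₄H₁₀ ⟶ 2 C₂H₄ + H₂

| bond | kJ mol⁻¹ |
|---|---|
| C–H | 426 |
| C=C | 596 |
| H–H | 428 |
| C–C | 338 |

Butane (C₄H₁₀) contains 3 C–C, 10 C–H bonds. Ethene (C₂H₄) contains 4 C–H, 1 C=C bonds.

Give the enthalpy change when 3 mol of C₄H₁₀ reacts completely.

Bonds broken (reactants):
  C–C: 3 × 338 = 1014
  C–H: 10 × 426 = 4260
  Σ(broken) = 5274 kJ
Bonds formed (products):
  C–H: 8 × 426 = 3408
  C=C: 2 × 596 = 1192
  H–H: 1 × 428 = 428
  Σ(formed) = 5028 kJ
ΔH = Σ(broken) − Σ(formed) = 5274 − 5028 = +246 kJ
For 3× the reaction as written: 3 × (+246) = +738 kJ

ΔH = +738 kJ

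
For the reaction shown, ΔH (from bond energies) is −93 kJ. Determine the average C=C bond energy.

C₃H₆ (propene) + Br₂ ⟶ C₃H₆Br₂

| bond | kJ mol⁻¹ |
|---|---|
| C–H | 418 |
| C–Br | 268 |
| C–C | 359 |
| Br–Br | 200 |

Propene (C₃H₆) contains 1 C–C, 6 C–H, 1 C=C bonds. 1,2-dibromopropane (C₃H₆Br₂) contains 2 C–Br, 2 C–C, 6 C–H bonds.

D(C=C) ≈ 602 kJ/mol

Let D be the C=C bond energy.
Σ(broken) = 1×200 + 1×359 + 6×418 + 1×D = 3067 + D
Σ(formed) = 2×268 + 2×359 + 6×418 = 3762
ΔH = Σ(broken) − Σ(formed) = (3067 + D) − (3762) = −695 + D
Setting this equal to −93 kJ gives D = 602 kJ/mol.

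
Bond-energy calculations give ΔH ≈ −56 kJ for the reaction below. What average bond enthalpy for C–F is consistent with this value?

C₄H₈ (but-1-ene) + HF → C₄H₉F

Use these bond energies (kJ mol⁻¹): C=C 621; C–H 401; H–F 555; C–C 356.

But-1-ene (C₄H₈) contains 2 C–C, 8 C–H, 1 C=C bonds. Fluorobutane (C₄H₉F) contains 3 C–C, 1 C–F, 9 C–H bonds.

D(C–F) ≈ 475 kJ/mol

Let D be the C–F bond energy.
Σ(broken) = 2×356 + 8×401 + 1×621 + 1×555 = 5096
Σ(formed) = 3×356 + 1×D + 9×401 = 4677 + D
ΔH = Σ(broken) − Σ(formed) = (5096) − (4677 + D) = +419 − D
Setting this equal to −56 kJ gives D = 475 kJ/mol.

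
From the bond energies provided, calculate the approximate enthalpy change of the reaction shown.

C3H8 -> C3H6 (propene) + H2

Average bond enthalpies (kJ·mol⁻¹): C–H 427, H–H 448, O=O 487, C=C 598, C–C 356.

Bonds broken (reactants):
  C–C: 2 × 356 = 712
  C–H: 8 × 427 = 3416
  Σ(broken) = 4128 kJ
Bonds formed (products):
  C–C: 1 × 356 = 356
  C–H: 6 × 427 = 2562
  C=C: 1 × 598 = 598
  H–H: 1 × 448 = 448
  Σ(formed) = 3964 kJ
ΔH = Σ(broken) − Σ(formed) = 4128 − 3964 = +164 kJ

ΔH ≈ +164 kJ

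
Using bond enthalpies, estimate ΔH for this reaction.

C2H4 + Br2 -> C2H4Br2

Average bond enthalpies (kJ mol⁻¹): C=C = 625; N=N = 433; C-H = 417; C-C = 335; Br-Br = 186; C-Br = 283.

ΔH ≈ −90 kJ

Bonds broken (reactants):
  Br-Br: 1 × 186 = 186
  C-H: 4 × 417 = 1668
  C=C: 1 × 625 = 625
  Σ(broken) = 2479 kJ
Bonds formed (products):
  C-Br: 2 × 283 = 566
  C-C: 1 × 335 = 335
  C-H: 4 × 417 = 1668
  Σ(formed) = 2569 kJ
ΔH = Σ(broken) − Σ(formed) = 2479 − 2569 = −90 kJ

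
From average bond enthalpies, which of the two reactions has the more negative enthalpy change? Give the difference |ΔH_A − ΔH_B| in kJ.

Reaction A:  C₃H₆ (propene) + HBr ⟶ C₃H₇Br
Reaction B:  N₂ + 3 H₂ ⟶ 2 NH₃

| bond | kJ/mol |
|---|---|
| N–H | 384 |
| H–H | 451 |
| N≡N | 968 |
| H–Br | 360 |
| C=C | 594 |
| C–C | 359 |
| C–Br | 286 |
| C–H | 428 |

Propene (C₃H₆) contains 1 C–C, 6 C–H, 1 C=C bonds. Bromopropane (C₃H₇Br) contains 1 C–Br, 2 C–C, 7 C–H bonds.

Reaction A:
  Bonds broken (reactants):
    C–C: 1 × 359 = 359
    C–H: 6 × 428 = 2568
    C=C: 1 × 594 = 594
    H–Br: 1 × 360 = 360
    Σ(broken) = 3881 kJ
  Bonds formed (products):
    C–Br: 1 × 286 = 286
    C–C: 2 × 359 = 718
    C–H: 7 × 428 = 2996
    Σ(formed) = 4000 kJ
  ΔH_A = 3881 − 4000 = −119 kJ
Reaction B:
  Bonds broken (reactants):
    H–H: 3 × 451 = 1353
    N≡N: 1 × 968 = 968
    Σ(broken) = 2321 kJ
  Bonds formed (products):
    N–H: 6 × 384 = 2304
    Σ(formed) = 2304 kJ
  ΔH_B = 2321 − 2304 = +17 kJ
ΔH_A − ΔH_B = −136 kJ, so reaction A has the more negative ΔH; |ΔH_A − ΔH_B| = 136 kJ.

Reaction A, by 136 kJ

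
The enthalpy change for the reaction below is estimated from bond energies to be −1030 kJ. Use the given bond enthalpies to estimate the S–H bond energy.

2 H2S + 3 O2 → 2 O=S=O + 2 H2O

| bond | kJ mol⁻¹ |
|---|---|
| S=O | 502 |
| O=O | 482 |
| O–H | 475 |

D(S–H) ≈ 358 kJ/mol

Let D be the S–H bond energy.
Σ(broken) = 3×482 + 4×D = 1446 + 4D
Σ(formed) = 4×475 + 4×502 = 3908
ΔH = Σ(broken) − Σ(formed) = (1446 + 4D) − (3908) = −2462 + 4D
Setting this equal to −1030 kJ gives 4D = 1432, so D = 358 kJ/mol.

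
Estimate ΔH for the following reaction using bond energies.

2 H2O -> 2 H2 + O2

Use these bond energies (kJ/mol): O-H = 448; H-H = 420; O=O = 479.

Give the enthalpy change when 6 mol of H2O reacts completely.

Bonds broken (reactants):
  O-H: 4 × 448 = 1792
  Σ(broken) = 1792 kJ
Bonds formed (products):
  H-H: 2 × 420 = 840
  O=O: 1 × 479 = 479
  Σ(formed) = 1319 kJ
ΔH = Σ(broken) − Σ(formed) = 1792 − 1319 = +473 kJ
For 3× the reaction as written: 3 × (+473) = +1419 kJ

ΔH = +1419 kJ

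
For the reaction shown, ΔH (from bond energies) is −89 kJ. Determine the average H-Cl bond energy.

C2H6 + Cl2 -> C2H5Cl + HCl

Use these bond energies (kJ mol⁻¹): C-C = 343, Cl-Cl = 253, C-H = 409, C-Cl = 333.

D(H-Cl) ≈ 418 kJ/mol

Let D be the H-Cl bond energy.
Σ(broken) = 1×343 + 6×409 + 1×253 = 3050
Σ(formed) = 1×343 + 1×333 + 5×409 + 1×D = 2721 + D
ΔH = Σ(broken) − Σ(formed) = (3050) − (2721 + D) = +329 − D
Setting this equal to −89 kJ gives D = 418 kJ/mol.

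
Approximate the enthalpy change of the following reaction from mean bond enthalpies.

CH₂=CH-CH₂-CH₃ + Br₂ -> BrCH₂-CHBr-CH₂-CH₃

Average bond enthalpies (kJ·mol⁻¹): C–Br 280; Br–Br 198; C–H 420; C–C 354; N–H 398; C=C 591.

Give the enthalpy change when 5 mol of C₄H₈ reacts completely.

ΔH = −625 kJ

Bonds broken (reactants):
  Br–Br: 1 × 198 = 198
  C–C: 2 × 354 = 708
  C–H: 8 × 420 = 3360
  C=C: 1 × 591 = 591
  Σ(broken) = 4857 kJ
Bonds formed (products):
  C–Br: 2 × 280 = 560
  C–C: 3 × 354 = 1062
  C–H: 8 × 420 = 3360
  Σ(formed) = 4982 kJ
ΔH = Σ(broken) − Σ(formed) = 4857 − 4982 = −125 kJ
For 5× the reaction as written: 5 × (−125) = −625 kJ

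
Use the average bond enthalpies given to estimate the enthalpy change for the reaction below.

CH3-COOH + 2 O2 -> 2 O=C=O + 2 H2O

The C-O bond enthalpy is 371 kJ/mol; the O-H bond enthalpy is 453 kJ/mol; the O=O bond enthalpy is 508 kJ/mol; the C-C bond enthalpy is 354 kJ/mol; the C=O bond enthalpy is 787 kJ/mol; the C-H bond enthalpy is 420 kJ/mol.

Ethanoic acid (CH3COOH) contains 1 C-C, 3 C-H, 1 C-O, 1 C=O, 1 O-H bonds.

Bonds broken (reactants):
  C-C: 1 × 354 = 354
  C-H: 3 × 420 = 1260
  C-O: 1 × 371 = 371
  C=O: 1 × 787 = 787
  O-H: 1 × 453 = 453
  O=O: 2 × 508 = 1016
  Σ(broken) = 4241 kJ
Bonds formed (products):
  C=O: 4 × 787 = 3148
  O-H: 4 × 453 = 1812
  Σ(formed) = 4960 kJ
ΔH = Σ(broken) − Σ(formed) = 4241 − 4960 = −719 kJ

ΔH ≈ −719 kJ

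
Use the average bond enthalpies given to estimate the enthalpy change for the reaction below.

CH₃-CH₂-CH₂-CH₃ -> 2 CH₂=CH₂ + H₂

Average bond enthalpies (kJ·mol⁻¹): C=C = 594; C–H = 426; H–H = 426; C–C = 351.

Bonds broken (reactants):
  C–C: 3 × 351 = 1053
  C–H: 10 × 426 = 4260
  Σ(broken) = 5313 kJ
Bonds formed (products):
  C–H: 8 × 426 = 3408
  C=C: 2 × 594 = 1188
  H–H: 1 × 426 = 426
  Σ(formed) = 5022 kJ
ΔH = Σ(broken) − Σ(formed) = 5313 − 5022 = +291 kJ

ΔH ≈ +291 kJ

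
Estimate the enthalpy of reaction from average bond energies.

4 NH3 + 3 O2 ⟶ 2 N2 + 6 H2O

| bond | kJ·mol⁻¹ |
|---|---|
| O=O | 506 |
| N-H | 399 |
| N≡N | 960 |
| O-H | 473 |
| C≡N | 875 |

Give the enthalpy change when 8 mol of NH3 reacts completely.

ΔH = −2580 kJ

Bonds broken (reactants):
  N-H: 12 × 399 = 4788
  O=O: 3 × 506 = 1518
  Σ(broken) = 6306 kJ
Bonds formed (products):
  N≡N: 2 × 960 = 1920
  O-H: 12 × 473 = 5676
  Σ(formed) = 7596 kJ
ΔH = Σ(broken) − Σ(formed) = 6306 − 7596 = −1290 kJ
For 2× the reaction as written: 2 × (−1290) = −2580 kJ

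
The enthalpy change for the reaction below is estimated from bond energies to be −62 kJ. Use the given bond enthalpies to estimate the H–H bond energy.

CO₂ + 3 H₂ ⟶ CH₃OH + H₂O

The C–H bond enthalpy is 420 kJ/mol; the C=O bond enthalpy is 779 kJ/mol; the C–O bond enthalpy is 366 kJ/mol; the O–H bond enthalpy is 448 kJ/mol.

D(H–H) ≈ 450 kJ/mol

Let D be the H–H bond energy.
Σ(broken) = 2×779 + 3×D = 1558 + 3D
Σ(formed) = 3×420 + 1×366 + 3×448 = 2970
ΔH = Σ(broken) − Σ(formed) = (1558 + 3D) − (2970) = −1412 + 3D
Setting this equal to −62 kJ gives 3D = 1350, so D = 450 kJ/mol.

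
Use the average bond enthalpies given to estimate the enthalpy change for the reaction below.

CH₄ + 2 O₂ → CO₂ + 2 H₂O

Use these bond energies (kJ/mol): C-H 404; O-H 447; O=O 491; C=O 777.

ΔH ≈ −744 kJ

Bonds broken (reactants):
  C-H: 4 × 404 = 1616
  O=O: 2 × 491 = 982
  Σ(broken) = 2598 kJ
Bonds formed (products):
  C=O: 2 × 777 = 1554
  O-H: 4 × 447 = 1788
  Σ(formed) = 3342 kJ
ΔH = Σ(broken) − Σ(formed) = 2598 − 3342 = −744 kJ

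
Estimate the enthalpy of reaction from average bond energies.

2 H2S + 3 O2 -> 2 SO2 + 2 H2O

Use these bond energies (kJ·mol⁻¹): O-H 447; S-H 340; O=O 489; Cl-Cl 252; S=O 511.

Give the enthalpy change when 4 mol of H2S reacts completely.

ΔH = −2010 kJ

Bonds broken (reactants):
  O=O: 3 × 489 = 1467
  S-H: 4 × 340 = 1360
  Σ(broken) = 2827 kJ
Bonds formed (products):
  O-H: 4 × 447 = 1788
  S=O: 4 × 511 = 2044
  Σ(formed) = 3832 kJ
ΔH = Σ(broken) − Σ(formed) = 2827 − 3832 = −1005 kJ
For 2× the reaction as written: 2 × (−1005) = −2010 kJ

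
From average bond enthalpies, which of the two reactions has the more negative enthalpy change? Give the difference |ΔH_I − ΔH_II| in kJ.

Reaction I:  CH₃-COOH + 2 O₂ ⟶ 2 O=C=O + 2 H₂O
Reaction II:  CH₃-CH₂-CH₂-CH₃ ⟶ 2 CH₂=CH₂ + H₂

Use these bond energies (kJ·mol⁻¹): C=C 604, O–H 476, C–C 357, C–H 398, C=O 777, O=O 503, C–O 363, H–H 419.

Reaction I, by 1079 kJ

Reaction I:
  Bonds broken (reactants):
    C–C: 1 × 357 = 357
    C–H: 3 × 398 = 1194
    C–O: 1 × 363 = 363
    C=O: 1 × 777 = 777
    O–H: 1 × 476 = 476
    O=O: 2 × 503 = 1006
    Σ(broken) = 4173 kJ
  Bonds formed (products):
    C=O: 4 × 777 = 3108
    O–H: 4 × 476 = 1904
    Σ(formed) = 5012 kJ
  ΔH_I = 4173 − 5012 = −839 kJ
Reaction II:
  Bonds broken (reactants):
    C–C: 3 × 357 = 1071
    C–H: 10 × 398 = 3980
    Σ(broken) = 5051 kJ
  Bonds formed (products):
    C–H: 8 × 398 = 3184
    C=C: 2 × 604 = 1208
    H–H: 1 × 419 = 419
    Σ(formed) = 4811 kJ
  ΔH_II = 5051 − 4811 = +240 kJ
ΔH_I − ΔH_II = −1079 kJ, so reaction I has the more negative ΔH; |ΔH_I − ΔH_II| = 1079 kJ.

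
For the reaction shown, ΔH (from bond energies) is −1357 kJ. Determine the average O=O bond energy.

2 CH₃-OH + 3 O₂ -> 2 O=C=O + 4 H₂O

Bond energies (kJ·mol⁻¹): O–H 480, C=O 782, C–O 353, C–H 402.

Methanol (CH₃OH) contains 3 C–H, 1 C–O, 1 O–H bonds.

D(O=O) ≈ 511 kJ/mol

Let D be the O=O bond energy.
Σ(broken) = 6×402 + 2×353 + 2×480 + 3×D = 4078 + 3D
Σ(formed) = 4×782 + 8×480 = 6968
ΔH = Σ(broken) − Σ(formed) = (4078 + 3D) − (6968) = −2890 + 3D
Setting this equal to −1357 kJ gives 3D = 1533, so D = 511 kJ/mol.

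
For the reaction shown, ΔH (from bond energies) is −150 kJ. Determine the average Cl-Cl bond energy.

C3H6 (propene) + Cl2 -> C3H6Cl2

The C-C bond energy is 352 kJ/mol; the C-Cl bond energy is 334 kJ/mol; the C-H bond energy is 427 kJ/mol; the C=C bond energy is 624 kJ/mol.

D(Cl-Cl) ≈ 246 kJ/mol

Let D be the Cl-Cl bond energy.
Σ(broken) = 1×352 + 6×427 + 1×624 + 1×D = 3538 + D
Σ(formed) = 2×352 + 2×334 + 6×427 = 3934
ΔH = Σ(broken) − Σ(formed) = (3538 + D) − (3934) = −396 + D
Setting this equal to −150 kJ gives D = 246 kJ/mol.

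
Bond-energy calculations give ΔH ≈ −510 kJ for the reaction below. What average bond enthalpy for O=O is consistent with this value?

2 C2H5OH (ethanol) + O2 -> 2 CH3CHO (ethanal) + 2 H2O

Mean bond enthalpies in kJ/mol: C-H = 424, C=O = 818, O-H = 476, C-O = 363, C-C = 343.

Let D be the O=O bond energy.
Σ(broken) = 2×343 + 10×424 + 2×363 + 2×476 + 1×D = 6604 + D
Σ(formed) = 2×343 + 8×424 + 2×818 + 4×476 = 7618
ΔH = Σ(broken) − Σ(formed) = (6604 + D) − (7618) = −1014 + D
Setting this equal to −510 kJ gives D = 504 kJ/mol.

D(O=O) ≈ 504 kJ/mol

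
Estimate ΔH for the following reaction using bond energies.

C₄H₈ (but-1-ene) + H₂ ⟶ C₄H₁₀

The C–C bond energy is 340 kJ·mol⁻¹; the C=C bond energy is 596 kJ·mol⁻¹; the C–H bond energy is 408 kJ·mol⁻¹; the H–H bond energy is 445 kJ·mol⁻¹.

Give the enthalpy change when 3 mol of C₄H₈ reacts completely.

Bonds broken (reactants):
  C–C: 2 × 340 = 680
  C–H: 8 × 408 = 3264
  C=C: 1 × 596 = 596
  H–H: 1 × 445 = 445
  Σ(broken) = 4985 kJ
Bonds formed (products):
  C–C: 3 × 340 = 1020
  C–H: 10 × 408 = 4080
  Σ(formed) = 5100 kJ
ΔH = Σ(broken) − Σ(formed) = 4985 − 5100 = −115 kJ
For 3× the reaction as written: 3 × (−115) = −345 kJ

ΔH = −345 kJ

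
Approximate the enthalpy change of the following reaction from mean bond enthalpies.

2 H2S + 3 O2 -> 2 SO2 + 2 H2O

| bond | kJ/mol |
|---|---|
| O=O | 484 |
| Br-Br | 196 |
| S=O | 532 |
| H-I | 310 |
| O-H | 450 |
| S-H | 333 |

Bonds broken (reactants):
  O=O: 3 × 484 = 1452
  S-H: 4 × 333 = 1332
  Σ(broken) = 2784 kJ
Bonds formed (products):
  O-H: 4 × 450 = 1800
  S=O: 4 × 532 = 2128
  Σ(formed) = 3928 kJ
ΔH = Σ(broken) − Σ(formed) = 2784 − 3928 = −1144 kJ

ΔH ≈ −1144 kJ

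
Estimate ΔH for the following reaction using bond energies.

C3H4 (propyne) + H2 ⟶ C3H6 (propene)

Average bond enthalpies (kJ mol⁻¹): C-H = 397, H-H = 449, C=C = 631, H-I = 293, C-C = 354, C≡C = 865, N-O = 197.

Bonds broken (reactants):
  C≡C: 1 × 865 = 865
  C-C: 1 × 354 = 354
  C-H: 4 × 397 = 1588
  H-H: 1 × 449 = 449
  Σ(broken) = 3256 kJ
Bonds formed (products):
  C-C: 1 × 354 = 354
  C-H: 6 × 397 = 2382
  C=C: 1 × 631 = 631
  Σ(formed) = 3367 kJ
ΔH = Σ(broken) − Σ(formed) = 3256 − 3367 = −111 kJ

ΔH ≈ −111 kJ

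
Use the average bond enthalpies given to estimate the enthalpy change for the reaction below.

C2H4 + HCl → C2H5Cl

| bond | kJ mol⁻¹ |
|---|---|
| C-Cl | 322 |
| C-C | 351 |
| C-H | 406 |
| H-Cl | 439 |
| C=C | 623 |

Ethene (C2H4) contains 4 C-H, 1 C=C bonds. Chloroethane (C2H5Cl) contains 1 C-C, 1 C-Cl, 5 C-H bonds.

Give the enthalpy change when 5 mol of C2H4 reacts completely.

Bonds broken (reactants):
  C-H: 4 × 406 = 1624
  C=C: 1 × 623 = 623
  H-Cl: 1 × 439 = 439
  Σ(broken) = 2686 kJ
Bonds formed (products):
  C-C: 1 × 351 = 351
  C-Cl: 1 × 322 = 322
  C-H: 5 × 406 = 2030
  Σ(formed) = 2703 kJ
ΔH = Σ(broken) − Σ(formed) = 2686 − 2703 = −17 kJ
For 5× the reaction as written: 5 × (−17) = −85 kJ

ΔH = −85 kJ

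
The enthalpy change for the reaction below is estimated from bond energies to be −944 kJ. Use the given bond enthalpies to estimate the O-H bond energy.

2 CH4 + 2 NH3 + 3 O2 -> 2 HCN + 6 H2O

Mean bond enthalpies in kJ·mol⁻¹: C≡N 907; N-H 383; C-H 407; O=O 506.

Let D be the O-H bond energy.
Σ(broken) = 8×407 + 6×383 + 3×506 = 7072
Σ(formed) = 2×907 + 2×407 + 12×D = 2628 + 12D
ΔH = Σ(broken) − Σ(formed) = (7072) − (2628 + 12D) = +4444 − 12D
Setting this equal to −944 kJ gives 12D = 5388, so D = 449 kJ/mol.

D(O-H) ≈ 449 kJ/mol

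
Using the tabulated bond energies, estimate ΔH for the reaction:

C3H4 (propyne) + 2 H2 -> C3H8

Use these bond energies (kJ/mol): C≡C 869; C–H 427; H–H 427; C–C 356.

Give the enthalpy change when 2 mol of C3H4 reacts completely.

Bonds broken (reactants):
  C≡C: 1 × 869 = 869
  C–C: 1 × 356 = 356
  C–H: 4 × 427 = 1708
  H–H: 2 × 427 = 854
  Σ(broken) = 3787 kJ
Bonds formed (products):
  C–C: 2 × 356 = 712
  C–H: 8 × 427 = 3416
  Σ(formed) = 4128 kJ
ΔH = Σ(broken) − Σ(formed) = 3787 − 4128 = −341 kJ
For 2× the reaction as written: 2 × (−341) = −682 kJ

ΔH = −682 kJ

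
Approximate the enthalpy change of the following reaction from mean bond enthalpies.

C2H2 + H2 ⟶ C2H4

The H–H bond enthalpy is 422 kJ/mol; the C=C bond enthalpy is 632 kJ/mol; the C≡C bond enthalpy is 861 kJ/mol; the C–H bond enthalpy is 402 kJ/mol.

Bonds broken (reactants):
  C≡C: 1 × 861 = 861
  C–H: 2 × 402 = 804
  H–H: 1 × 422 = 422
  Σ(broken) = 2087 kJ
Bonds formed (products):
  C–H: 4 × 402 = 1608
  C=C: 1 × 632 = 632
  Σ(formed) = 2240 kJ
ΔH = Σ(broken) − Σ(formed) = 2087 − 2240 = −153 kJ

ΔH ≈ −153 kJ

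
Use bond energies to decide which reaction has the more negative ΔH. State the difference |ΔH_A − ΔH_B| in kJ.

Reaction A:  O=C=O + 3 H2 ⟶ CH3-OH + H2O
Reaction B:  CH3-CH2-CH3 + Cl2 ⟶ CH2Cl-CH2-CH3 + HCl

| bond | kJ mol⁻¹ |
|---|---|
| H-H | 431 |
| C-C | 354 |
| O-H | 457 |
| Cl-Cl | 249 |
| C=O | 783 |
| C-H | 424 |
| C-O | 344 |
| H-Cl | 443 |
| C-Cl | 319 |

Reaction A:
  Bonds broken (reactants):
    C=O: 2 × 783 = 1566
    H-H: 3 × 431 = 1293
    Σ(broken) = 2859 kJ
  Bonds formed (products):
    C-H: 3 × 424 = 1272
    C-O: 1 × 344 = 344
    O-H: 3 × 457 = 1371
    Σ(formed) = 2987 kJ
  ΔH_A = 2859 − 2987 = −128 kJ
Reaction B:
  Bonds broken (reactants):
    C-C: 2 × 354 = 708
    C-H: 8 × 424 = 3392
    Cl-Cl: 1 × 249 = 249
    Σ(broken) = 4349 kJ
  Bonds formed (products):
    C-C: 2 × 354 = 708
    C-Cl: 1 × 319 = 319
    C-H: 7 × 424 = 2968
    H-Cl: 1 × 443 = 443
    Σ(formed) = 4438 kJ
  ΔH_B = 4349 − 4438 = −89 kJ
ΔH_A − ΔH_B = −39 kJ, so reaction A has the more negative ΔH; |ΔH_A − ΔH_B| = 39 kJ.

Reaction A, by 39 kJ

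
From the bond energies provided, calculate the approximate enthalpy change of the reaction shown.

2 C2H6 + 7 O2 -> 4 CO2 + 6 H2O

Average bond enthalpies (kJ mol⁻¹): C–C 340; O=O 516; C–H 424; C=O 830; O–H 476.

ΔH ≈ −2972 kJ

Bonds broken (reactants):
  C–C: 2 × 340 = 680
  C–H: 12 × 424 = 5088
  O=O: 7 × 516 = 3612
  Σ(broken) = 9380 kJ
Bonds formed (products):
  C=O: 8 × 830 = 6640
  O–H: 12 × 476 = 5712
  Σ(formed) = 12352 kJ
ΔH = Σ(broken) − Σ(formed) = 9380 − 12352 = −2972 kJ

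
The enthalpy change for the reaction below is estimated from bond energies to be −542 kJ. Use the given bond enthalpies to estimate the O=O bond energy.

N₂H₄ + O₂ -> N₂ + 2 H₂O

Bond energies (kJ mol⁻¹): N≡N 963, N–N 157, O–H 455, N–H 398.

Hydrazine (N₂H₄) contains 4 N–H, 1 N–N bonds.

Let D be the O=O bond energy.
Σ(broken) = 4×398 + 1×157 + 1×D = 1749 + D
Σ(formed) = 1×963 + 4×455 = 2783
ΔH = Σ(broken) − Σ(formed) = (1749 + D) − (2783) = −1034 + D
Setting this equal to −542 kJ gives D = 492 kJ/mol.

D(O=O) ≈ 492 kJ/mol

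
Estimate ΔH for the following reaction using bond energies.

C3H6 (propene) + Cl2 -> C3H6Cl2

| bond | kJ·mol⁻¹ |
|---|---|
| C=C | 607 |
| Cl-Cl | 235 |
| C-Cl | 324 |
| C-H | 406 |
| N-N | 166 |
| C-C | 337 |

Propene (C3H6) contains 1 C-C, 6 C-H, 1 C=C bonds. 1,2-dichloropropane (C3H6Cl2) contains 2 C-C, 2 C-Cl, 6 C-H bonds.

Bonds broken (reactants):
  C-C: 1 × 337 = 337
  C-H: 6 × 406 = 2436
  C=C: 1 × 607 = 607
  Cl-Cl: 1 × 235 = 235
  Σ(broken) = 3615 kJ
Bonds formed (products):
  C-C: 2 × 337 = 674
  C-Cl: 2 × 324 = 648
  C-H: 6 × 406 = 2436
  Σ(formed) = 3758 kJ
ΔH = Σ(broken) − Σ(formed) = 3615 − 3758 = −143 kJ

ΔH ≈ −143 kJ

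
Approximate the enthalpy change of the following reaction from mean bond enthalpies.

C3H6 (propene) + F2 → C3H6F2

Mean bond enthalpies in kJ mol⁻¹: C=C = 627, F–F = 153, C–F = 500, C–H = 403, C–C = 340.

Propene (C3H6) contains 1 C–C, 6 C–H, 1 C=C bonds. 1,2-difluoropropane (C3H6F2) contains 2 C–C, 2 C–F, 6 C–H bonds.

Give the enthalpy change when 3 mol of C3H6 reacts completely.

Bonds broken (reactants):
  C–C: 1 × 340 = 340
  C–H: 6 × 403 = 2418
  C=C: 1 × 627 = 627
  F–F: 1 × 153 = 153
  Σ(broken) = 3538 kJ
Bonds formed (products):
  C–C: 2 × 340 = 680
  C–F: 2 × 500 = 1000
  C–H: 6 × 403 = 2418
  Σ(formed) = 4098 kJ
ΔH = Σ(broken) − Σ(formed) = 3538 − 4098 = −560 kJ
For 3× the reaction as written: 3 × (−560) = −1680 kJ

ΔH = −1680 kJ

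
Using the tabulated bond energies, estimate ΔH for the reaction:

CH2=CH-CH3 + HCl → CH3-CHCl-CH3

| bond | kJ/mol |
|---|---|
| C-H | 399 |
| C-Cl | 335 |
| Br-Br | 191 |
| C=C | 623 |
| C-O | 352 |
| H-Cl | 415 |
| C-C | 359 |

Bonds broken (reactants):
  C-C: 1 × 359 = 359
  C-H: 6 × 399 = 2394
  C=C: 1 × 623 = 623
  H-Cl: 1 × 415 = 415
  Σ(broken) = 3791 kJ
Bonds formed (products):
  C-C: 2 × 359 = 718
  C-Cl: 1 × 335 = 335
  C-H: 7 × 399 = 2793
  Σ(formed) = 3846 kJ
ΔH = Σ(broken) − Σ(formed) = 3791 − 3846 = −55 kJ

ΔH ≈ −55 kJ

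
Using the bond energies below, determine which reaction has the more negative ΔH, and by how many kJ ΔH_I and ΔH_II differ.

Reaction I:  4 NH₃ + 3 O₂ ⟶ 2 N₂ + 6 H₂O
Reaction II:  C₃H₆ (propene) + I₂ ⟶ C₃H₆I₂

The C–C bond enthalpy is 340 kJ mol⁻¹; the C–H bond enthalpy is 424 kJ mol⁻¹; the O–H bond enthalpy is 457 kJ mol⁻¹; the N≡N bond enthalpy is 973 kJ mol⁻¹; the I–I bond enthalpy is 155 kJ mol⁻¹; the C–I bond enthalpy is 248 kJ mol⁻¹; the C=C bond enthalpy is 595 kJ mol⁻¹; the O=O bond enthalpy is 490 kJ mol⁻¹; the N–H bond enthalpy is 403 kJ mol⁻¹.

Reaction I:
  Bonds broken (reactants):
    N–H: 12 × 403 = 4836
    O=O: 3 × 490 = 1470
    Σ(broken) = 6306 kJ
  Bonds formed (products):
    N≡N: 2 × 973 = 1946
    O–H: 12 × 457 = 5484
    Σ(formed) = 7430 kJ
  ΔH_I = 6306 − 7430 = −1124 kJ
Reaction II:
  Bonds broken (reactants):
    C–C: 1 × 340 = 340
    C–H: 6 × 424 = 2544
    C=C: 1 × 595 = 595
    I–I: 1 × 155 = 155
    Σ(broken) = 3634 kJ
  Bonds formed (products):
    C–C: 2 × 340 = 680
    C–H: 6 × 424 = 2544
    C–I: 2 × 248 = 496
    Σ(formed) = 3720 kJ
  ΔH_II = 3634 − 3720 = −86 kJ
ΔH_I − ΔH_II = −1038 kJ, so reaction I has the more negative ΔH; |ΔH_I − ΔH_II| = 1038 kJ.

Reaction I, by 1038 kJ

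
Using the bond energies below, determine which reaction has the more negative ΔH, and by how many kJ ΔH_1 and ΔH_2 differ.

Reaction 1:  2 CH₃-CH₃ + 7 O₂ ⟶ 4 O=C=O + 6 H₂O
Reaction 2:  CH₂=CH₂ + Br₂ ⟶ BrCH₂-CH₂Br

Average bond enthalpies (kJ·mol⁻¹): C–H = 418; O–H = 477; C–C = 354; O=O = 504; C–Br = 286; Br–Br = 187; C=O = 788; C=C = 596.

Reaction 1, by 2633 kJ

Reaction 1:
  Bonds broken (reactants):
    C–C: 2 × 354 = 708
    C–H: 12 × 418 = 5016
    O=O: 7 × 504 = 3528
    Σ(broken) = 9252 kJ
  Bonds formed (products):
    C=O: 8 × 788 = 6304
    O–H: 12 × 477 = 5724
    Σ(formed) = 12028 kJ
  ΔH_1 = 9252 − 12028 = −2776 kJ
Reaction 2:
  Bonds broken (reactants):
    Br–Br: 1 × 187 = 187
    C–H: 4 × 418 = 1672
    C=C: 1 × 596 = 596
    Σ(broken) = 2455 kJ
  Bonds formed (products):
    C–Br: 2 × 286 = 572
    C–C: 1 × 354 = 354
    C–H: 4 × 418 = 1672
    Σ(formed) = 2598 kJ
  ΔH_2 = 2455 − 2598 = −143 kJ
ΔH_1 − ΔH_2 = −2633 kJ, so reaction 1 has the more negative ΔH; |ΔH_1 − ΔH_2| = 2633 kJ.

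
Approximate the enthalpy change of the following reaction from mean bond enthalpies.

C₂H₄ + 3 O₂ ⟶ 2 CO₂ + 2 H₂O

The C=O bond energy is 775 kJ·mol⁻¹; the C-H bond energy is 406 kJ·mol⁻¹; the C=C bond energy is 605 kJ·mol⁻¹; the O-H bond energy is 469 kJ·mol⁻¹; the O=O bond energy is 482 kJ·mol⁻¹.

ΔH ≈ −1301 kJ

Bonds broken (reactants):
  C-H: 4 × 406 = 1624
  C=C: 1 × 605 = 605
  O=O: 3 × 482 = 1446
  Σ(broken) = 3675 kJ
Bonds formed (products):
  C=O: 4 × 775 = 3100
  O-H: 4 × 469 = 1876
  Σ(formed) = 4976 kJ
ΔH = Σ(broken) − Σ(formed) = 3675 − 4976 = −1301 kJ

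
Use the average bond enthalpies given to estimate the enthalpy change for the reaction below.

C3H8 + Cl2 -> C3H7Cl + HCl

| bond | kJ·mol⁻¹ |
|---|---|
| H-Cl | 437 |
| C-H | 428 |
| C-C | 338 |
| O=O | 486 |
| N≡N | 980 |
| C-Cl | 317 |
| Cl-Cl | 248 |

ΔH ≈ −78 kJ

Bonds broken (reactants):
  C-C: 2 × 338 = 676
  C-H: 8 × 428 = 3424
  Cl-Cl: 1 × 248 = 248
  Σ(broken) = 4348 kJ
Bonds formed (products):
  C-C: 2 × 338 = 676
  C-Cl: 1 × 317 = 317
  C-H: 7 × 428 = 2996
  H-Cl: 1 × 437 = 437
  Σ(formed) = 4426 kJ
ΔH = Σ(broken) − Σ(formed) = 4348 − 4426 = −78 kJ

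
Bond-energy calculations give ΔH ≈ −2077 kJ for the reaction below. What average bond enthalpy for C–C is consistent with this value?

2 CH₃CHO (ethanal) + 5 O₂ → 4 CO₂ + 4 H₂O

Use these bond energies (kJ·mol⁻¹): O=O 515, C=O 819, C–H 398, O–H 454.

D(C–C) ≈ 355 kJ/mol

Let D be the C–C bond energy.
Σ(broken) = 2×D + 8×398 + 2×819 + 5×515 = 7397 + 2D
Σ(formed) = 8×819 + 8×454 = 10184
ΔH = Σ(broken) − Σ(formed) = (7397 + 2D) − (10184) = −2787 + 2D
Setting this equal to −2077 kJ gives 2D = 710, so D = 355 kJ/mol.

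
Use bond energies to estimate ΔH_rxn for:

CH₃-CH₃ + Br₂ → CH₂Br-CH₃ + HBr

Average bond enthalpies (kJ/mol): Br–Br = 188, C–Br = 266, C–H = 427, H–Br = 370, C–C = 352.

Bonds broken (reactants):
  Br–Br: 1 × 188 = 188
  C–C: 1 × 352 = 352
  C–H: 6 × 427 = 2562
  Σ(broken) = 3102 kJ
Bonds formed (products):
  C–Br: 1 × 266 = 266
  C–C: 1 × 352 = 352
  C–H: 5 × 427 = 2135
  H–Br: 1 × 370 = 370
  Σ(formed) = 3123 kJ
ΔH = Σ(broken) − Σ(formed) = 3102 − 3123 = −21 kJ

ΔH ≈ −21 kJ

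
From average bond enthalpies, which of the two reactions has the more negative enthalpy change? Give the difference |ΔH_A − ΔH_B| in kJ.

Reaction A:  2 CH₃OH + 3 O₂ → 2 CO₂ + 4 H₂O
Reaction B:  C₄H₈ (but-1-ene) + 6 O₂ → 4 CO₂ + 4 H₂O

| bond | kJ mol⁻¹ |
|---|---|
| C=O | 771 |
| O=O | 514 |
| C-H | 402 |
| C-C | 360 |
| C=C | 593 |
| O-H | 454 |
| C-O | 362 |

Reaction B, by 1057 kJ

Reaction A:
  Bonds broken (reactants):
    C-H: 6 × 402 = 2412
    C-O: 2 × 362 = 724
    O-H: 2 × 454 = 908
    O=O: 3 × 514 = 1542
    Σ(broken) = 5586 kJ
  Bonds formed (products):
    C=O: 4 × 771 = 3084
    O-H: 8 × 454 = 3632
    Σ(formed) = 6716 kJ
  ΔH_A = 5586 − 6716 = −1130 kJ
Reaction B:
  Bonds broken (reactants):
    C-C: 2 × 360 = 720
    C-H: 8 × 402 = 3216
    C=C: 1 × 593 = 593
    O=O: 6 × 514 = 3084
    Σ(broken) = 7613 kJ
  Bonds formed (products):
    C=O: 8 × 771 = 6168
    O-H: 8 × 454 = 3632
    Σ(formed) = 9800 kJ
  ΔH_B = 7613 − 9800 = −2187 kJ
ΔH_A − ΔH_B = +1057 kJ, so reaction B has the more negative ΔH; |ΔH_A − ΔH_B| = 1057 kJ.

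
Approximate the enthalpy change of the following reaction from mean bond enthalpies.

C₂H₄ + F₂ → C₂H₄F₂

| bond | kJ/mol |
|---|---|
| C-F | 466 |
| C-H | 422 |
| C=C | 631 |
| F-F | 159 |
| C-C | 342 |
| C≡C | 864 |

Bonds broken (reactants):
  C-H: 4 × 422 = 1688
  C=C: 1 × 631 = 631
  F-F: 1 × 159 = 159
  Σ(broken) = 2478 kJ
Bonds formed (products):
  C-C: 1 × 342 = 342
  C-F: 2 × 466 = 932
  C-H: 4 × 422 = 1688
  Σ(formed) = 2962 kJ
ΔH = Σ(broken) − Σ(formed) = 2478 − 2962 = −484 kJ

ΔH ≈ −484 kJ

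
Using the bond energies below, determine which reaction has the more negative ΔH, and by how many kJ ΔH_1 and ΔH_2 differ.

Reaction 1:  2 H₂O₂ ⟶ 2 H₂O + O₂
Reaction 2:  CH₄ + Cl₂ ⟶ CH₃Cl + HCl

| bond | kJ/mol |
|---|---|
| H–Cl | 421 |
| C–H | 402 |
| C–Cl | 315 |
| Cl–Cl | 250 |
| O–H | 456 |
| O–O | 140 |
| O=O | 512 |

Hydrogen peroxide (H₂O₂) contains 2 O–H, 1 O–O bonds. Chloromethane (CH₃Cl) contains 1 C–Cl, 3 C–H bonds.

Reaction 1:
  Bonds broken (reactants):
    O–H: 4 × 456 = 1824
    O–O: 2 × 140 = 280
    Σ(broken) = 2104 kJ
  Bonds formed (products):
    O–H: 4 × 456 = 1824
    O=O: 1 × 512 = 512
    Σ(formed) = 2336 kJ
  ΔH_1 = 2104 − 2336 = −232 kJ
Reaction 2:
  Bonds broken (reactants):
    C–H: 4 × 402 = 1608
    Cl–Cl: 1 × 250 = 250
    Σ(broken) = 1858 kJ
  Bonds formed (products):
    C–Cl: 1 × 315 = 315
    C–H: 3 × 402 = 1206
    H–Cl: 1 × 421 = 421
    Σ(formed) = 1942 kJ
  ΔH_2 = 1858 − 1942 = −84 kJ
ΔH_1 − ΔH_2 = −148 kJ, so reaction 1 has the more negative ΔH; |ΔH_1 − ΔH_2| = 148 kJ.

Reaction 1, by 148 kJ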